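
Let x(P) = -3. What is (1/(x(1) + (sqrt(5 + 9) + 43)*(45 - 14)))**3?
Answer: 12277135/27599826509344166 - 11780341*sqrt(14)/386397571130818324 ≈ 3.3075e-10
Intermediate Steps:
(1/(x(1) + (sqrt(5 + 9) + 43)*(45 - 14)))**3 = (1/(-3 + (sqrt(5 + 9) + 43)*(45 - 14)))**3 = (1/(-3 + (sqrt(14) + 43)*31))**3 = (1/(-3 + (43 + sqrt(14))*31))**3 = (1/(-3 + (1333 + 31*sqrt(14))))**3 = (1/(1330 + 31*sqrt(14)))**3 = (1330 + 31*sqrt(14))**(-3)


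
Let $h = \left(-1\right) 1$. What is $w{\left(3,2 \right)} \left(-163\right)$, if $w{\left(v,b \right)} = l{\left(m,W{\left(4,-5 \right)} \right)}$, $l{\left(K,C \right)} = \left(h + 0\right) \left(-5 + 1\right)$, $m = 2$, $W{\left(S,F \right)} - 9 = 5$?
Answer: $-652$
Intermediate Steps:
$h = -1$
$W{\left(S,F \right)} = 14$ ($W{\left(S,F \right)} = 9 + 5 = 14$)
$l{\left(K,C \right)} = 4$ ($l{\left(K,C \right)} = \left(-1 + 0\right) \left(-5 + 1\right) = \left(-1\right) \left(-4\right) = 4$)
$w{\left(v,b \right)} = 4$
$w{\left(3,2 \right)} \left(-163\right) = 4 \left(-163\right) = -652$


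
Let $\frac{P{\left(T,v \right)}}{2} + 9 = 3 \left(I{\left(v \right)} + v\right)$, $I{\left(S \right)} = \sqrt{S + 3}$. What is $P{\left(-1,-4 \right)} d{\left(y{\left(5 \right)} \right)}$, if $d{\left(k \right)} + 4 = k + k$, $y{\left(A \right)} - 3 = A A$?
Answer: $-2184 + 312 i \approx -2184.0 + 312.0 i$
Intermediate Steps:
$I{\left(S \right)} = \sqrt{3 + S}$
$y{\left(A \right)} = 3 + A^{2}$ ($y{\left(A \right)} = 3 + A A = 3 + A^{2}$)
$P{\left(T,v \right)} = -18 + 6 v + 6 \sqrt{3 + v}$ ($P{\left(T,v \right)} = -18 + 2 \cdot 3 \left(\sqrt{3 + v} + v\right) = -18 + 2 \cdot 3 \left(v + \sqrt{3 + v}\right) = -18 + 2 \left(3 v + 3 \sqrt{3 + v}\right) = -18 + \left(6 v + 6 \sqrt{3 + v}\right) = -18 + 6 v + 6 \sqrt{3 + v}$)
$d{\left(k \right)} = -4 + 2 k$ ($d{\left(k \right)} = -4 + \left(k + k\right) = -4 + 2 k$)
$P{\left(-1,-4 \right)} d{\left(y{\left(5 \right)} \right)} = \left(-18 + 6 \left(-4\right) + 6 \sqrt{3 - 4}\right) \left(-4 + 2 \left(3 + 5^{2}\right)\right) = \left(-18 - 24 + 6 \sqrt{-1}\right) \left(-4 + 2 \left(3 + 25\right)\right) = \left(-18 - 24 + 6 i\right) \left(-4 + 2 \cdot 28\right) = \left(-42 + 6 i\right) \left(-4 + 56\right) = \left(-42 + 6 i\right) 52 = -2184 + 312 i$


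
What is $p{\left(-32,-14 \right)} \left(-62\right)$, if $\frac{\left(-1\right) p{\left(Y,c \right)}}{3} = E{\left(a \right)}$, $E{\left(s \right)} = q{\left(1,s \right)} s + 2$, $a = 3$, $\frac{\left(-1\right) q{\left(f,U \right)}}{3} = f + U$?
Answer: $-6324$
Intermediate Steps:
$q{\left(f,U \right)} = - 3 U - 3 f$ ($q{\left(f,U \right)} = - 3 \left(f + U\right) = - 3 \left(U + f\right) = - 3 U - 3 f$)
$E{\left(s \right)} = 2 + s \left(-3 - 3 s\right)$ ($E{\left(s \right)} = \left(- 3 s - 3\right) s + 2 = \left(-3 - 3 s\right) s + 2 = s \left(-3 - 3 s\right) + 2 = 2 + s \left(-3 - 3 s\right)$)
$p{\left(Y,c \right)} = 102$ ($p{\left(Y,c \right)} = - 3 \left(2 - 9 \left(1 + 3\right)\right) = - 3 \left(2 - 9 \cdot 4\right) = - 3 \left(2 - 36\right) = \left(-3\right) \left(-34\right) = 102$)
$p{\left(-32,-14 \right)} \left(-62\right) = 102 \left(-62\right) = -6324$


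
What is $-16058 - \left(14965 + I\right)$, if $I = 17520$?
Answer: $-48543$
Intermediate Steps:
$-16058 - \left(14965 + I\right) = -16058 - \left(14965 + 17520\right) = -16058 - 32485 = -48543$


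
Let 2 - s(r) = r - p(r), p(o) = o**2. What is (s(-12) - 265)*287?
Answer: -30709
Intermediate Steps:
s(r) = 2 + r**2 - r (s(r) = 2 - (r - r**2) = 2 + (r**2 - r) = 2 + r**2 - r)
(s(-12) - 265)*287 = ((2 + (-12)**2 - 1*(-12)) - 265)*287 = ((2 + 144 + 12) - 265)*287 = (158 - 265)*287 = -107*287 = -30709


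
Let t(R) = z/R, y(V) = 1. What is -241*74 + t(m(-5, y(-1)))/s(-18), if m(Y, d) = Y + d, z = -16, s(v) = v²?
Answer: -1444553/81 ≈ -17834.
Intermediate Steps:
t(R) = -16/R
-241*74 + t(m(-5, y(-1)))/s(-18) = -241*74 + (-16/(-5 + 1))/((-18)²) = -17834 - 16/(-4)/324 = -17834 - 16*(-¼)*(1/324) = -17834 + 4*(1/324) = -17834 + 1/81 = -1444553/81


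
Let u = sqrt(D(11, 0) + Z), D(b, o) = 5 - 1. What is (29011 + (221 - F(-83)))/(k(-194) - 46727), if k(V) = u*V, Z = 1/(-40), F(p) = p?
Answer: -13698020050/21832629259 + 2843555*sqrt(1590)/21832629259 ≈ -0.62222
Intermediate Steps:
D(b, o) = 4
Z = -1/40 ≈ -0.025000
u = sqrt(1590)/20 (u = sqrt(4 - 1/40) = sqrt(159/40) = sqrt(1590)/20 ≈ 1.9937)
k(V) = V*sqrt(1590)/20 (k(V) = (sqrt(1590)/20)*V = V*sqrt(1590)/20)
(29011 + (221 - F(-83)))/(k(-194) - 46727) = (29011 + (221 - 1*(-83)))/((1/20)*(-194)*sqrt(1590) - 46727) = (29011 + (221 + 83))/(-97*sqrt(1590)/10 - 46727) = (29011 + 304)/(-46727 - 97*sqrt(1590)/10) = 29315/(-46727 - 97*sqrt(1590)/10)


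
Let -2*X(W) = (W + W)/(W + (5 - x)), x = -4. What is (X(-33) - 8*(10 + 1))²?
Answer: 511225/64 ≈ 7987.9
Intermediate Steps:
X(W) = -W/(9 + W) (X(W) = -(W + W)/(2*(W + (5 - 1*(-4)))) = -2*W/(2*(W + (5 + 4))) = -2*W/(2*(W + 9)) = -2*W/(2*(9 + W)) = -W/(9 + W))
(X(-33) - 8*(10 + 1))² = (-1*(-33)/(9 - 33) - 8*(10 + 1))² = (-1*(-33)/(-24) - 8*11)² = (-1*(-33)*(-1/24) - 88)² = (-11/8 - 88)² = (-715/8)² = 511225/64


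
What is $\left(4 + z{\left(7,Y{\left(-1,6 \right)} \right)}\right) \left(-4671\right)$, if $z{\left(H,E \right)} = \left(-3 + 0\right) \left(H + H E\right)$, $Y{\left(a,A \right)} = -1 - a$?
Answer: $79407$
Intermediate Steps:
$z{\left(H,E \right)} = - 3 H - 3 E H$ ($z{\left(H,E \right)} = - 3 \left(H + E H\right) = - 3 H - 3 E H$)
$\left(4 + z{\left(7,Y{\left(-1,6 \right)} \right)}\right) \left(-4671\right) = \left(4 - 21 \left(1 - 0\right)\right) \left(-4671\right) = \left(4 - 21 \left(1 + \left(-1 + 1\right)\right)\right) \left(-4671\right) = \left(4 - 21 \left(1 + 0\right)\right) \left(-4671\right) = \left(4 - 21 \cdot 1\right) \left(-4671\right) = \left(4 - 21\right) \left(-4671\right) = \left(-17\right) \left(-4671\right) = 79407$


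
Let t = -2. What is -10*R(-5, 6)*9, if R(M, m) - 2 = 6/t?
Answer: 90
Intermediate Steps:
R(M, m) = -1 (R(M, m) = 2 + 6/(-2) = 2 + 6*(-½) = 2 - 3 = -1)
-10*R(-5, 6)*9 = -10*(-1)*9 = 10*9 = 90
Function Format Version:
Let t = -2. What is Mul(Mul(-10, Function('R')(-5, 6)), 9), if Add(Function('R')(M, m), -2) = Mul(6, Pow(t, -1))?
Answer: 90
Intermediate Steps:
Function('R')(M, m) = -1 (Function('R')(M, m) = Add(2, Mul(6, Pow(-2, -1))) = Add(2, Mul(6, Rational(-1, 2))) = Add(2, -3) = -1)
Mul(Mul(-10, Function('R')(-5, 6)), 9) = Mul(Mul(-10, -1), 9) = Mul(10, 9) = 90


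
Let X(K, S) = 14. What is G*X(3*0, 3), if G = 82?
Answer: 1148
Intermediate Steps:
G*X(3*0, 3) = 82*14 = 1148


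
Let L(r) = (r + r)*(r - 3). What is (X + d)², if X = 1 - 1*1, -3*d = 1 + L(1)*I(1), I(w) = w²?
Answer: 1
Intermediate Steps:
L(r) = 2*r*(-3 + r) (L(r) = (2*r)*(-3 + r) = 2*r*(-3 + r))
d = 1 (d = -(1 + (2*1*(-3 + 1))*1²)/3 = -(1 + (2*1*(-2))*1)/3 = -(1 - 4*1)/3 = -(1 - 4)/3 = -⅓*(-3) = 1)
X = 0 (X = 1 - 1 = 0)
(X + d)² = (0 + 1)² = 1² = 1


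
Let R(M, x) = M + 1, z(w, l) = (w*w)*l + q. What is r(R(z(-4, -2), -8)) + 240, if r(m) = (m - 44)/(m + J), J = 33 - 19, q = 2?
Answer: 3673/15 ≈ 244.87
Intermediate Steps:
z(w, l) = 2 + l*w² (z(w, l) = (w*w)*l + 2 = w²*l + 2 = l*w² + 2 = 2 + l*w²)
J = 14
R(M, x) = 1 + M
r(m) = (-44 + m)/(14 + m) (r(m) = (m - 44)/(m + 14) = (-44 + m)/(14 + m))
r(R(z(-4, -2), -8)) + 240 = (-44 + (1 + (2 - 2*(-4)²)))/(14 + (1 + (2 - 2*(-4)²))) + 240 = (-44 + (1 + (2 - 2*16)))/(14 + (1 + (2 - 2*16))) + 240 = (-44 + (1 + (2 - 32)))/(14 + (1 + (2 - 32))) + 240 = (-44 + (1 - 30))/(14 + (1 - 30)) + 240 = (-44 - 29)/(14 - 29) + 240 = -73/(-15) + 240 = -1/15*(-73) + 240 = 73/15 + 240 = 3673/15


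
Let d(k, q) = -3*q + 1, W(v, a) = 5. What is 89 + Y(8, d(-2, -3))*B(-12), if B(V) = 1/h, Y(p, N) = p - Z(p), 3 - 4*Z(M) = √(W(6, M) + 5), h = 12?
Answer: 4301/48 + √10/48 ≈ 89.670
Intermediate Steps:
Z(M) = ¾ - √10/4 (Z(M) = ¾ - √(5 + 5)/4 = ¾ - √10/4)
d(k, q) = 1 - 3*q
Y(p, N) = -¾ + p + √10/4 (Y(p, N) = p - (¾ - √10/4) = p + (-¾ + √10/4) = -¾ + p + √10/4)
B(V) = 1/12
89 + Y(8, d(-2, -3))*B(-12) = 89 + (-¾ + 8 + √10/4)*(1/12) = 89 + (29/4 + √10/4)*(1/12) = 89 + (29/48 + √10/48) = 4301/48 + √10/48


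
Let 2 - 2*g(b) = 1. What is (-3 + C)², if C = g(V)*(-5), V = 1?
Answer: 121/4 ≈ 30.250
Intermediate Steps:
g(b) = ½ (g(b) = 1 - ½*1 = 1 - ½ = ½)
C = -5/2 (C = (½)*(-5) = -5/2 ≈ -2.5000)
(-3 + C)² = (-3 - 5/2)² = (-11/2)² = 121/4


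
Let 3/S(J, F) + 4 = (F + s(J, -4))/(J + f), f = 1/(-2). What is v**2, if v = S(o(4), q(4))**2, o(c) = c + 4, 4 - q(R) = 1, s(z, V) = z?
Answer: 4100625/2085136 ≈ 1.9666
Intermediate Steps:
f = -1/2 ≈ -0.50000
q(R) = 3 (q(R) = 4 - 1*1 = 4 - 1 = 3)
o(c) = 4 + c
S(J, F) = 3/(-4 + (F + J)/(-1/2 + J)) (S(J, F) = 3/(-4 + (F + J)/(J - 1/2)) = 3/(-4 + (F + J)/(-1/2 + J)))
v = 2025/1444 (v = (3*(-1 + 2*(4 + 4))/(2*(2 + 3 - 3*(4 + 4))))**2 = (3*(-1 + 2*8)/(2*(2 + 3 - 3*8)))**2 = (3*(-1 + 16)/(2*(2 + 3 - 24)))**2 = ((3/2)*15/(-19))**2 = ((3/2)*(-1/19)*15)**2 = (-45/38)**2 = 2025/1444 ≈ 1.4024)
v**2 = (2025/1444)**2 = 4100625/2085136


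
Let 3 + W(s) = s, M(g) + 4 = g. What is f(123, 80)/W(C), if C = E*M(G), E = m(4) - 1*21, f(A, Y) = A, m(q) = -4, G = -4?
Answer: 123/197 ≈ 0.62437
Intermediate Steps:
M(g) = -4 + g
E = -25 (E = -4 - 1*21 = -4 - 21 = -25)
C = 200 (C = -25*(-4 - 4) = -25*(-8) = 200)
W(s) = -3 + s
f(123, 80)/W(C) = 123/(-3 + 200) = 123/197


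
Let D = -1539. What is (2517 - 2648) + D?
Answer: -1670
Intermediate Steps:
(2517 - 2648) + D = (2517 - 2648) - 1539 = -131 - 1539 = -1670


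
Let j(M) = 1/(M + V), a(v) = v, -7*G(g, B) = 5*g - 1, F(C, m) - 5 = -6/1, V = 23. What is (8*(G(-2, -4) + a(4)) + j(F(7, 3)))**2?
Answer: 47210641/23716 ≈ 1990.7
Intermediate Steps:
F(C, m) = -1 (F(C, m) = 5 - 6/1 = 5 - 6*1 = 5 - 6 = -1)
G(g, B) = 1/7 - 5*g/7 (G(g, B) = -(5*g - 1)/7 = -(-1 + 5*g)/7 = 1/7 - 5*g/7)
j(M) = 1/(23 + M) (j(M) = 1/(M + 23) = 1/(23 + M))
(8*(G(-2, -4) + a(4)) + j(F(7, 3)))**2 = (8*((1/7 - 5/7*(-2)) + 4) + 1/(23 - 1))**2 = (8*((1/7 + 10/7) + 4) + 1/22)**2 = (8*(11/7 + 4) + 1/22)**2 = (8*(39/7) + 1/22)**2 = (312/7 + 1/22)**2 = (6871/154)**2 = 47210641/23716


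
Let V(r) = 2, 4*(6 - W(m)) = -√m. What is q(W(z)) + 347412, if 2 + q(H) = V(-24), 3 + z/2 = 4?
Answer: 347412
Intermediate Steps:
z = 2 (z = -6 + 2*4 = -6 + 8 = 2)
W(m) = 6 + √m/4 (W(m) = 6 - (-1)*√m/4 = 6 + √m/4)
q(H) = 0 (q(H) = -2 + 2 = 0)
q(W(z)) + 347412 = 0 + 347412 = 347412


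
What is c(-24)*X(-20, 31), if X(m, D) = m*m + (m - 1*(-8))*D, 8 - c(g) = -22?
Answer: 840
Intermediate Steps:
c(g) = 30 (c(g) = 8 - 1*(-22) = 8 + 22 = 30)
X(m, D) = m**2 + D*(8 + m) (X(m, D) = m**2 + (m + 8)*D = m**2 + (8 + m)*D = m**2 + D*(8 + m))
c(-24)*X(-20, 31) = 30*((-20)**2 + 8*31 + 31*(-20)) = 30*(400 + 248 - 620) = 30*28 = 840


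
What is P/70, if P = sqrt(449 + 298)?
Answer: 3*sqrt(83)/70 ≈ 0.39045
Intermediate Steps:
P = 3*sqrt(83) (P = sqrt(747) = 3*sqrt(83) ≈ 27.331)
P/70 = (3*sqrt(83))/70 = (3*sqrt(83))*(1/70) = 3*sqrt(83)/70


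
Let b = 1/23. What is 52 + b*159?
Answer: 1355/23 ≈ 58.913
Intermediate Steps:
b = 1/23 ≈ 0.043478
52 + b*159 = 52 + (1/23)*159 = 52 + 159/23 = 1355/23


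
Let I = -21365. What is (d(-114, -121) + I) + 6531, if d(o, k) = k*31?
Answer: -18585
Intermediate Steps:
d(o, k) = 31*k
(d(-114, -121) + I) + 6531 = (31*(-121) - 21365) + 6531 = (-3751 - 21365) + 6531 = -25116 + 6531 = -18585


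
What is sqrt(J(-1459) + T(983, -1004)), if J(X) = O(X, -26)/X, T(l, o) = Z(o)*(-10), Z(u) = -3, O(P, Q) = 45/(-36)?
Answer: 19*sqrt(707615)/2918 ≈ 5.4773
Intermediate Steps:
O(P, Q) = -5/4 (O(P, Q) = 45*(-1/36) = -5/4)
T(l, o) = 30 (T(l, o) = -3*(-10) = 30)
J(X) = -5/(4*X)
sqrt(J(-1459) + T(983, -1004)) = sqrt(-5/4/(-1459) + 30) = sqrt(-5/4*(-1/1459) + 30) = sqrt(5/5836 + 30) = sqrt(175085/5836) = 19*sqrt(707615)/2918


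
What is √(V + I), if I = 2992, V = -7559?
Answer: I*√4567 ≈ 67.58*I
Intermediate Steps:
√(V + I) = √(-7559 + 2992) = √(-4567) = I*√4567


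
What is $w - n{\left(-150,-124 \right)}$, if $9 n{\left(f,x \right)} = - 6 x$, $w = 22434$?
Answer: $\frac{67054}{3} \approx 22351.0$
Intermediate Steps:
$n{\left(f,x \right)} = - \frac{2 x}{3}$ ($n{\left(f,x \right)} = \frac{\left(-6\right) x}{9} = - \frac{2 x}{3}$)
$w - n{\left(-150,-124 \right)} = 22434 - \left(- \frac{2}{3}\right) \left(-124\right) = 22434 - \frac{248}{3} = \frac{67054}{3}$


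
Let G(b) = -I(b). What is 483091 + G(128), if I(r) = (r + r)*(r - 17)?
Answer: 454675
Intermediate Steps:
I(r) = 2*r*(-17 + r) (I(r) = (2*r)*(-17 + r) = 2*r*(-17 + r))
G(b) = -2*b*(-17 + b)
483091 + G(128) = 483091 + 2*128*(17 - 1*128) = 483091 + 2*128*(17 - 128) = 483091 + 2*128*(-111) = 483091 - 28416 = 454675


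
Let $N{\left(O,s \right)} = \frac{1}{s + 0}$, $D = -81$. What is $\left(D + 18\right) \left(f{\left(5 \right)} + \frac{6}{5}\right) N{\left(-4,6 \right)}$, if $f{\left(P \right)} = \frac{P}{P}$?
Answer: $- \frac{231}{10} \approx -23.1$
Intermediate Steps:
$f{\left(P \right)} = 1$
$N{\left(O,s \right)} = \frac{1}{s}$
$\left(D + 18\right) \left(f{\left(5 \right)} + \frac{6}{5}\right) N{\left(-4,6 \right)} = \left(-81 + 18\right) \frac{1 + \frac{6}{5}}{6} = - 63 \left(1 + 6 \cdot \frac{1}{5}\right) \frac{1}{6} = - 63 \left(1 + \frac{6}{5}\right) \frac{1}{6} = - 63 \cdot \frac{11}{5} \cdot \frac{1}{6} = \left(-63\right) \frac{11}{30} = - \frac{231}{10}$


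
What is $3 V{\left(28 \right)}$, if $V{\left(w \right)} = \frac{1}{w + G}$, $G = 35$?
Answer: $\frac{1}{21} \approx 0.047619$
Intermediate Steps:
$V{\left(w \right)} = \frac{1}{35 + w}$ ($V{\left(w \right)} = \frac{1}{w + 35} = \frac{1}{35 + w}$)
$3 V{\left(28 \right)} = \frac{3}{35 + 28} = \frac{3}{63} = 3 \cdot \frac{1}{63} = \frac{1}{21}$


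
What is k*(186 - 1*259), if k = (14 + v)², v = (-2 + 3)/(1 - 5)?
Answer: -220825/16 ≈ -13802.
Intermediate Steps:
v = -¼ (v = 1/(-4) = 1*(-¼) = -¼ ≈ -0.25000)
k = 3025/16 (k = (14 - ¼)² = (55/4)² = 3025/16 ≈ 189.06)
k*(186 - 1*259) = 3025*(186 - 1*259)/16 = 3025*(186 - 259)/16 = (3025/16)*(-73) = -220825/16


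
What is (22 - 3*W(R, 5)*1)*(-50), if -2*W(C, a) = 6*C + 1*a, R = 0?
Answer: -1475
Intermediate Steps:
W(C, a) = -3*C - a/2 (W(C, a) = -(6*C + 1*a)/2 = -(6*C + a)/2 = -(a + 6*C)/2 = -3*C - a/2)
(22 - 3*W(R, 5)*1)*(-50) = (22 - 3*(-3*0 - 1/2*5)*1)*(-50) = (22 - 3*(0 - 5/2)*1)*(-50) = (22 - 3*(-5/2)*1)*(-50) = (22 + (15/2)*1)*(-50) = (22 + 15/2)*(-50) = (59/2)*(-50) = -1475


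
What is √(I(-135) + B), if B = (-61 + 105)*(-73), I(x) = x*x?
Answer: √15013 ≈ 122.53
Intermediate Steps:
I(x) = x²
B = -3212 (B = 44*(-73) = -3212)
√(I(-135) + B) = √((-135)² - 3212) = √(18225 - 3212) = √15013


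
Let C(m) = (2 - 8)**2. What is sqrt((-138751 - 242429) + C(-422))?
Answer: 2*I*sqrt(95286) ≈ 617.37*I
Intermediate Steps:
C(m) = 36 (C(m) = (-6)**2 = 36)
sqrt((-138751 - 242429) + C(-422)) = sqrt((-138751 - 242429) + 36) = sqrt(-381180 + 36) = sqrt(-381144) = 2*I*sqrt(95286)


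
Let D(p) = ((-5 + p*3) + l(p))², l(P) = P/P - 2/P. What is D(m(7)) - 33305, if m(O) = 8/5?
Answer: -13321919/400 ≈ -33305.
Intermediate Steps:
l(P) = 1 - 2/P
m(O) = 8/5 (m(O) = 8*(⅕) = 8/5)
D(p) = (-5 + 3*p + (-2 + p)/p)² (D(p) = ((-5 + p*3) + (-2 + p)/p)² = ((-5 + 3*p) + (-2 + p)/p)² = (-5 + 3*p + (-2 + p)/p)²)
D(m(7)) - 33305 = (-2 + 8/5 + 8*(-5 + 3*(8/5))/5)²/(8/5)² - 33305 = 25*(-2 + 8/5 + 8*(-5 + 24/5)/5)²/64 - 33305 = 25*(-2 + 8/5 + (8/5)*(-⅕))²/64 - 33305 = 25*(-2 + 8/5 - 8/25)²/64 - 33305 = 25*(-18/25)²/64 - 33305 = (25/64)*(324/625) - 33305 = 81/400 - 33305 = -13321919/400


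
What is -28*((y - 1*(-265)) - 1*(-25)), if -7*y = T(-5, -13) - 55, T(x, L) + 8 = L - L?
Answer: -8372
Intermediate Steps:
T(x, L) = -8 (T(x, L) = -8 + (L - L) = -8 + 0 = -8)
y = 9 (y = -(-8 - 55)/7 = -⅐*(-63) = 9)
-28*((y - 1*(-265)) - 1*(-25)) = -28*((9 - 1*(-265)) - 1*(-25)) = -28*((9 + 265) + 25) = -28*(274 + 25) = -28*299 = -8372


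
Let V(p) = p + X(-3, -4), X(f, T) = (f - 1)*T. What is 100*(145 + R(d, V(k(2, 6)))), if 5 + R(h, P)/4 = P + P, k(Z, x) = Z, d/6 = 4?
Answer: 26900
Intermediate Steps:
d = 24 (d = 6*4 = 24)
X(f, T) = T*(-1 + f) (X(f, T) = (-1 + f)*T = T*(-1 + f))
V(p) = 16 + p (V(p) = p - 4*(-1 - 3) = p - 4*(-4) = p + 16 = 16 + p)
R(h, P) = -20 + 8*P (R(h, P) = -20 + 4*(P + P) = -20 + 4*(2*P) = -20 + 8*P)
100*(145 + R(d, V(k(2, 6)))) = 100*(145 + (-20 + 8*(16 + 2))) = 100*(145 + (-20 + 8*18)) = 100*(145 + (-20 + 144)) = 100*(145 + 124) = 100*269 = 26900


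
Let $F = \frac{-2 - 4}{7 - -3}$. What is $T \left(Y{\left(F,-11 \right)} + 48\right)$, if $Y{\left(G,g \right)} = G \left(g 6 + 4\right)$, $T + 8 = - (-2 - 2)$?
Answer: $- \frac{1704}{5} \approx -340.8$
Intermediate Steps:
$T = -4$ ($T = -8 - \left(-2 - 2\right) = -8 - -4 = -8 + 4 = -4$)
$F = - \frac{3}{5}$ ($F = - \frac{6}{7 + 3} = - \frac{6}{10} = \left(-6\right) \frac{1}{10} = - \frac{3}{5} \approx -0.6$)
$Y{\left(G,g \right)} = G \left(4 + 6 g\right)$ ($Y{\left(G,g \right)} = G \left(6 g + 4\right) = G \left(4 + 6 g\right)$)
$T \left(Y{\left(F,-11 \right)} + 48\right) = - 4 \left(2 \left(- \frac{3}{5}\right) \left(2 + 3 \left(-11\right)\right) + 48\right) = - 4 \left(2 \left(- \frac{3}{5}\right) \left(2 - 33\right) + 48\right) = - 4 \left(2 \left(- \frac{3}{5}\right) \left(-31\right) + 48\right) = - 4 \left(\frac{186}{5} + 48\right) = \left(-4\right) \frac{426}{5} = - \frac{1704}{5}$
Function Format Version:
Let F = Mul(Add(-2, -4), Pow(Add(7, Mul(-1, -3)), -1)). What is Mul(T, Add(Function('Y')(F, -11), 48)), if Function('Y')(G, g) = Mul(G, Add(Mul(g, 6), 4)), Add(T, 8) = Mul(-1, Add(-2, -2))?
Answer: Rational(-1704, 5) ≈ -340.80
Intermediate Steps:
T = -4 (T = Add(-8, Mul(-1, Add(-2, -2))) = Add(-8, Mul(-1, -4)) = Add(-8, 4) = -4)
F = Rational(-3, 5) (F = Mul(-6, Pow(Add(7, 3), -1)) = Mul(-6, Pow(10, -1)) = Mul(-6, Rational(1, 10)) = Rational(-3, 5) ≈ -0.60000)
Function('Y')(G, g) = Mul(G, Add(4, Mul(6, g))) (Function('Y')(G, g) = Mul(G, Add(Mul(6, g), 4)) = Mul(G, Add(4, Mul(6, g))))
Mul(T, Add(Function('Y')(F, -11), 48)) = Mul(-4, Add(Mul(2, Rational(-3, 5), Add(2, Mul(3, -11))), 48)) = Mul(-4, Add(Mul(2, Rational(-3, 5), Add(2, -33)), 48)) = Mul(-4, Add(Mul(2, Rational(-3, 5), -31), 48)) = Mul(-4, Add(Rational(186, 5), 48)) = Mul(-4, Rational(426, 5)) = Rational(-1704, 5)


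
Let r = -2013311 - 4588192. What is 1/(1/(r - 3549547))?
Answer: -10151050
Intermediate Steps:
r = -6601503
1/(1/(r - 3549547)) = 1/(1/(-6601503 - 3549547)) = 1/(1/(-10151050)) = 1/(-1/10151050) = -10151050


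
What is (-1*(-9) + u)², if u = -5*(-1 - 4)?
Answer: 1156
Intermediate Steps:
u = 25 (u = -5*(-5) = 25)
(-1*(-9) + u)² = (-1*(-9) + 25)² = (9 + 25)² = 34² = 1156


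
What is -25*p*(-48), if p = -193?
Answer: -231600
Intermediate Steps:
-25*p*(-48) = -25*(-193)*(-48) = 4825*(-48) = -231600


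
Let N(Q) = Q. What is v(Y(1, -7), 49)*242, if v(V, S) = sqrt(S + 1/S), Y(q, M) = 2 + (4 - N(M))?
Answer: 242*sqrt(2402)/7 ≈ 1694.4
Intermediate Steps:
Y(q, M) = 6 - M (Y(q, M) = 2 + (4 - M) = 6 - M)
v(Y(1, -7), 49)*242 = sqrt(49 + 1/49)*242 = sqrt(2402/49)*242 = (sqrt(2402)/7)*242 = 242*sqrt(2402)/7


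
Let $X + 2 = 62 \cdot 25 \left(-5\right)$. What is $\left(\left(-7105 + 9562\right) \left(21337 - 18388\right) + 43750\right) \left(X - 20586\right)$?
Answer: $-206568235734$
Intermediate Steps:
$X = -7752$ ($X = -2 + 62 \cdot 25 \left(-5\right) = -2 + 62 \left(-125\right) = -2 - 7750 = -7752$)
$\left(\left(-7105 + 9562\right) \left(21337 - 18388\right) + 43750\right) \left(X - 20586\right) = \left(\left(-7105 + 9562\right) \left(21337 - 18388\right) + 43750\right) \left(-7752 - 20586\right) = \left(2457 \cdot 2949 + 43750\right) \left(-28338\right) = \left(7245693 + 43750\right) \left(-28338\right) = 7289443 \left(-28338\right) = -206568235734$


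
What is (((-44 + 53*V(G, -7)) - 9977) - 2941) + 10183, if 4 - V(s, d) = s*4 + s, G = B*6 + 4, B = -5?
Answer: 4323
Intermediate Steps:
G = -26 (G = -5*6 + 4 = -30 + 4 = -26)
V(s, d) = 4 - 5*s (V(s, d) = 4 - (s*4 + s) = 4 - (4*s + s) = 4 - 5*s)
(((-44 + 53*V(G, -7)) - 9977) - 2941) + 10183 = (((-44 + 53*(4 - 5*(-26))) - 9977) - 2941) + 10183 = (((-44 + 53*(4 + 130)) - 9977) - 2941) + 10183 = (((-44 + 53*134) - 9977) - 2941) + 10183 = (((-44 + 7102) - 9977) - 2941) + 10183 = ((7058 - 9977) - 2941) + 10183 = (-2919 - 2941) + 10183 = -5860 + 10183 = 4323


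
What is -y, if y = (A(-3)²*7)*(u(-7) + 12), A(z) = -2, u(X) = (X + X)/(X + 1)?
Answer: -1204/3 ≈ -401.33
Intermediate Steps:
u(X) = 2*X/(1 + X) (u(X) = (2*X)/(1 + X) = 2*X/(1 + X))
y = 1204/3 (y = ((-2)²*7)*(2*(-7)/(1 - 7) + 12) = (4*7)*(2*(-7)/(-6) + 12) = 28*(2*(-7)*(-⅙) + 12) = 28*(7/3 + 12) = 28*(43/3) = 1204/3 ≈ 401.33)
-y = -1*1204/3 = -1204/3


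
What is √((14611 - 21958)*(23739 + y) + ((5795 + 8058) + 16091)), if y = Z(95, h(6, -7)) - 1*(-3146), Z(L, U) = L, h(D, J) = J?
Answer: 2*I*√49548029 ≈ 14078.0*I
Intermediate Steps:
y = 3241 (y = 95 - 1*(-3146) = 95 + 3146 = 3241)
√((14611 - 21958)*(23739 + y) + ((5795 + 8058) + 16091)) = √((14611 - 21958)*(23739 + 3241) + ((5795 + 8058) + 16091)) = √(-7347*26980 + (13853 + 16091)) = √(-198222060 + 29944) = √(-198192116) = 2*I*√49548029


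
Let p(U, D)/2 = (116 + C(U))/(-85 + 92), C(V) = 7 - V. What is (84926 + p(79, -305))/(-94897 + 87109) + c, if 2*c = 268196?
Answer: 1218315333/9086 ≈ 1.3409e+5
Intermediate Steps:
c = 134098 (c = (½)*268196 = 134098)
p(U, D) = 246/7 - 2*U/7 (p(U, D) = 2*((116 + (7 - U))/(-85 + 92)) = 2*((123 - U)/7) = 2*((123 - U)*(⅐)) = 2*(123/7 - U/7) = 246/7 - 2*U/7)
(84926 + p(79, -305))/(-94897 + 87109) + c = (84926 + (246/7 - 2/7*79))/(-94897 + 87109) + 134098 = (84926 + (246/7 - 158/7))/(-7788) + 134098 = (84926 + 88/7)*(-1/7788) + 134098 = (594570/7)*(-1/7788) + 134098 = -99095/9086 + 134098 = 1218315333/9086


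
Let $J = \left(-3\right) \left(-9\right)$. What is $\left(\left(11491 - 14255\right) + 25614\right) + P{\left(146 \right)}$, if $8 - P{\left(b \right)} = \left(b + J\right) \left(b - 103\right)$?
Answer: $15419$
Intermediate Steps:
$J = 27$
$P{\left(b \right)} = 8 - \left(-103 + b\right) \left(27 + b\right)$ ($P{\left(b \right)} = 8 - \left(b + 27\right) \left(b - 103\right) = 8 - \left(27 + b\right) \left(-103 + b\right) = 8 - \left(-103 + b\right) \left(27 + b\right)$)
$\left(\left(11491 - 14255\right) + 25614\right) + P{\left(146 \right)} = \left(\left(11491 - 14255\right) + 25614\right) + \left(2789 - 146^{2} + 76 \cdot 146\right) = \left(\left(11491 - 14255\right) + 25614\right) + \left(2789 - 21316 + 11096\right) = \left(-2764 + 25614\right) + \left(2789 - 21316 + 11096\right) = 22850 - 7431 = 15419$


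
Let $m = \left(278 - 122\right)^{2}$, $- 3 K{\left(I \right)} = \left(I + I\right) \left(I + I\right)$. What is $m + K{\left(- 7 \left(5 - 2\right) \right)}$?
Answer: $23748$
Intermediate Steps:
$K{\left(I \right)} = - \frac{4 I^{2}}{3}$ ($K{\left(I \right)} = - \frac{\left(I + I\right) \left(I + I\right)}{3} = - \frac{2 I 2 I}{3} = - \frac{4 I^{2}}{3}$)
$m = 24336$ ($m = 156^{2} = 24336$)
$m + K{\left(- 7 \left(5 - 2\right) \right)} = 24336 - \frac{4 \left(- 7 \left(5 - 2\right)\right)^{2}}{3} = 24336 - \frac{4 \left(\left(-7\right) 3\right)^{2}}{3} = 24336 - \frac{4 \left(-21\right)^{2}}{3} = 24336 - 588 = 23748$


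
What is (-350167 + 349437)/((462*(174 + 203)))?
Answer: -365/87087 ≈ -0.0041912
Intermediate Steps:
(-350167 + 349437)/((462*(174 + 203))) = -730/(462*377) = -730/174174 = -730*1/174174 = -365/87087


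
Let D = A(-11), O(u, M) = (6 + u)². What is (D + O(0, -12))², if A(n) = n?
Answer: 625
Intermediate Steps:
D = -11
(D + O(0, -12))² = (-11 + (6 + 0)²)² = (-11 + 6²)² = (-11 + 36)² = 25² = 625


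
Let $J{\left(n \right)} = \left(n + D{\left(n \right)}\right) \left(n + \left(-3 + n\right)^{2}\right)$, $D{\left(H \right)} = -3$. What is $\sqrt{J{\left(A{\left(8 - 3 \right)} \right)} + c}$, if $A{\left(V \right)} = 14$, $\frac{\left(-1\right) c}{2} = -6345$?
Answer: $45 \sqrt{7} \approx 119.06$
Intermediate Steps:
$c = 12690$ ($c = \left(-2\right) \left(-6345\right) = 12690$)
$J{\left(n \right)} = \left(-3 + n\right) \left(n + \left(-3 + n\right)^{2}\right)$ ($J{\left(n \right)} = \left(n - 3\right) \left(n + \left(-3 + n\right)^{2}\right) = \left(-3 + n\right) \left(n + \left(-3 + n\right)^{2}\right)$)
$\sqrt{J{\left(A{\left(8 - 3 \right)} \right)} + c} = \sqrt{\left(-27 + 14^{3} - 8 \cdot 14^{2} + 24 \cdot 14\right) + 12690} = \sqrt{\left(-27 + 2744 - 1568 + 336\right) + 12690} = \sqrt{1485 + 12690} = \sqrt{14175} = 45 \sqrt{7}$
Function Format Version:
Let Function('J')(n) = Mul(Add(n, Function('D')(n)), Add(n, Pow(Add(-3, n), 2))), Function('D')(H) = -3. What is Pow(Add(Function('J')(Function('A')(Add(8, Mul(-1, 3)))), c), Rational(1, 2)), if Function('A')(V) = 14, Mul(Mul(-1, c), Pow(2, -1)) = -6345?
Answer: Mul(45, Pow(7, Rational(1, 2))) ≈ 119.06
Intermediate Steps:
c = 12690 (c = Mul(-2, -6345) = 12690)
Function('J')(n) = Mul(Add(-3, n), Add(n, Pow(Add(-3, n), 2))) (Function('J')(n) = Mul(Add(n, -3), Add(n, Pow(Add(-3, n), 2))) = Mul(Add(-3, n), Add(n, Pow(Add(-3, n), 2))))
Pow(Add(Function('J')(Function('A')(Add(8, Mul(-1, 3)))), c), Rational(1, 2)) = Pow(Add(Add(-27, Pow(14, 3), Mul(-8, Pow(14, 2)), Mul(24, 14)), 12690), Rational(1, 2)) = Pow(Add(Add(-27, 2744, Mul(-8, 196), 336), 12690), Rational(1, 2)) = Pow(Add(Add(-27, 2744, -1568, 336), 12690), Rational(1, 2)) = Pow(Add(1485, 12690), Rational(1, 2)) = Pow(14175, Rational(1, 2)) = Mul(45, Pow(7, Rational(1, 2)))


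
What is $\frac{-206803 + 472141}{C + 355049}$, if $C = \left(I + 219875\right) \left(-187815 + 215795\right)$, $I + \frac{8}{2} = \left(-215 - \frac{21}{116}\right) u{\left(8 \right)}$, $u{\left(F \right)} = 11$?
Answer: $\frac{3847401}{88248699548} \approx 4.3597 \cdot 10^{-5}$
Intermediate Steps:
$I = - \frac{275035}{116}$ ($I = -4 + \left(-215 - \frac{21}{116}\right) 11 = -4 - \frac{274571}{116} = - \frac{275035}{116} \approx -2371.0$)
$C = \frac{176487102675}{29}$ ($C = \left(- \frac{275035}{116} + 219875\right) \left(-187815 + 215795\right) = \frac{25230465}{116} \cdot 27980 = \frac{176487102675}{29} \approx 6.0858 \cdot 10^{9}$)
$\frac{-206803 + 472141}{C + 355049} = \frac{-206803 + 472141}{\frac{176487102675}{29} + 355049} = \frac{265338}{\frac{176497399096}{29}} = 265338 \cdot \frac{29}{176497399096} = \frac{3847401}{88248699548}$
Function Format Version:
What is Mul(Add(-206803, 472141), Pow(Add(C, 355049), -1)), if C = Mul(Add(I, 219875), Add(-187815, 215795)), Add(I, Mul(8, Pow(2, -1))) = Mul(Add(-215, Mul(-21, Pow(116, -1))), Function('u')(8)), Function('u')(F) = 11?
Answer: Rational(3847401, 88248699548) ≈ 4.3597e-5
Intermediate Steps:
I = Rational(-275035, 116) (I = Add(-4, Mul(Add(-215, Mul(-21, Pow(116, -1))), 11)) = Add(-4, Mul(Add(-215, Mul(-21, Rational(1, 116))), 11)) = Add(-4, Mul(Add(-215, Rational(-21, 116)), 11)) = Add(-4, Mul(Rational(-24961, 116), 11)) = Add(-4, Rational(-274571, 116)) = Rational(-275035, 116) ≈ -2371.0)
C = Rational(176487102675, 29) (C = Mul(Add(Rational(-275035, 116), 219875), Add(-187815, 215795)) = Mul(Rational(25230465, 116), 27980) = Rational(176487102675, 29) ≈ 6.0858e+9)
Mul(Add(-206803, 472141), Pow(Add(C, 355049), -1)) = Mul(Add(-206803, 472141), Pow(Add(Rational(176487102675, 29), 355049), -1)) = Mul(265338, Pow(Rational(176497399096, 29), -1)) = Mul(265338, Rational(29, 176497399096)) = Rational(3847401, 88248699548)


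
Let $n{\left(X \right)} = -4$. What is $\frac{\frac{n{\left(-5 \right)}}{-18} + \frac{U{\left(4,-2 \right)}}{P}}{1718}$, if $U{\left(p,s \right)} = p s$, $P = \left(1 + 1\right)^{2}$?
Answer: $- \frac{8}{7731} \approx -0.0010348$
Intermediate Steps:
$P = 4$ ($P = 2^{2} = 4$)
$\frac{\frac{n{\left(-5 \right)}}{-18} + \frac{U{\left(4,-2 \right)}}{P}}{1718} = \frac{- \frac{4}{-18} + \frac{4 \left(-2\right)}{4}}{1718} = \left(\left(-4\right) \left(- \frac{1}{18}\right) - 2\right) \frac{1}{1718} = \left(\frac{2}{9} - 2\right) \frac{1}{1718} = \left(- \frac{16}{9}\right) \frac{1}{1718} = - \frac{8}{7731}$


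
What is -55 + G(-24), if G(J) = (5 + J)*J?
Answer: 401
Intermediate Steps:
G(J) = J*(5 + J)
-55 + G(-24) = -55 - 24*(5 - 24) = -55 - 24*(-19) = -55 + 456 = 401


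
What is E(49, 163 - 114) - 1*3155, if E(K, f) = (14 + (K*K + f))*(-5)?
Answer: -15475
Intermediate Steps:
E(K, f) = -70 - 5*f - 5*K² (E(K, f) = (14 + (K² + f))*(-5) = (14 + (f + K²))*(-5) = (14 + f + K²)*(-5) = -70 - 5*f - 5*K²)
E(49, 163 - 114) - 1*3155 = (-70 - 5*(163 - 114) - 5*49²) - 1*3155 = (-70 - 5*49 - 5*2401) - 3155 = (-70 - 245 - 12005) - 3155 = -12320 - 3155 = -15475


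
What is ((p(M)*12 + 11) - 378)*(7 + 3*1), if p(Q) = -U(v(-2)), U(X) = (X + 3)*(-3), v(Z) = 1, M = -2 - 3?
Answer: -2230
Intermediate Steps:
M = -5
U(X) = -9 - 3*X (U(X) = (3 + X)*(-3) = -9 - 3*X)
p(Q) = 12 (p(Q) = -(-9 - 3*1) = -(-9 - 3) = -1*(-12) = 12)
((p(M)*12 + 11) - 378)*(7 + 3*1) = ((12*12 + 11) - 378)*(7 + 3*1) = ((144 + 11) - 378)*(7 + 3) = (155 - 378)*10 = -223*10 = -2230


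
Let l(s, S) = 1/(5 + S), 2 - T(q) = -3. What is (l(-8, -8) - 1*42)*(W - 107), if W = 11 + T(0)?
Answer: 11557/3 ≈ 3852.3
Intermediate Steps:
T(q) = 5 (T(q) = 2 - 1*(-3) = 2 + 3 = 5)
W = 16 (W = 11 + 5 = 16)
(l(-8, -8) - 1*42)*(W - 107) = (1/(5 - 8) - 1*42)*(16 - 107) = (1/(-3) - 42)*(-91) = (-⅓ - 42)*(-91) = -127/3*(-91) = 11557/3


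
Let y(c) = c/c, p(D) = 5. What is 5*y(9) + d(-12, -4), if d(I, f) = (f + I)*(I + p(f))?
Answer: 117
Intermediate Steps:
y(c) = 1
d(I, f) = (5 + I)*(I + f) (d(I, f) = (f + I)*(I + 5) = (I + f)*(5 + I) = (5 + I)*(I + f))
5*y(9) + d(-12, -4) = 5*1 + ((-12)**2 + 5*(-12) + 5*(-4) - 12*(-4)) = 5 + (144 - 60 - 20 + 48) = 5 + 112 = 117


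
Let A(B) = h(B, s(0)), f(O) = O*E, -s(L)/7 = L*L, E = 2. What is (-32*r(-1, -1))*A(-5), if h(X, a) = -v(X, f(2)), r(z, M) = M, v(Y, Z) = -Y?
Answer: -160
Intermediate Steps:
s(L) = -7*L² (s(L) = -7*L*L = -7*L²)
f(O) = 2*O (f(O) = O*2 = 2*O)
h(X, a) = X (h(X, a) = -(-1)*X = X)
A(B) = B
(-32*r(-1, -1))*A(-5) = -32*(-1)*(-5) = 32*(-5) = -160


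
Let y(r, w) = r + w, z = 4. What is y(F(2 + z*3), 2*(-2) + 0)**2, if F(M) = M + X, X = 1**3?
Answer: 121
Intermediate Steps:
X = 1
F(M) = 1 + M (F(M) = M + 1 = 1 + M)
y(F(2 + z*3), 2*(-2) + 0)**2 = ((1 + (2 + 4*3)) + (2*(-2) + 0))**2 = ((1 + (2 + 12)) + (-4 + 0))**2 = ((1 + 14) - 4)**2 = (15 - 4)**2 = 11**2 = 121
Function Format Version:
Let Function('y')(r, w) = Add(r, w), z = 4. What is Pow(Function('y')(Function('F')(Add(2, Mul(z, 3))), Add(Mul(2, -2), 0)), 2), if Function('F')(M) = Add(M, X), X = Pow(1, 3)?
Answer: 121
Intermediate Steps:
X = 1
Function('F')(M) = Add(1, M) (Function('F')(M) = Add(M, 1) = Add(1, M))
Pow(Function('y')(Function('F')(Add(2, Mul(z, 3))), Add(Mul(2, -2), 0)), 2) = Pow(Add(Add(1, Add(2, Mul(4, 3))), Add(Mul(2, -2), 0)), 2) = Pow(Add(Add(1, Add(2, 12)), Add(-4, 0)), 2) = Pow(Add(Add(1, 14), -4), 2) = Pow(Add(15, -4), 2) = Pow(11, 2) = 121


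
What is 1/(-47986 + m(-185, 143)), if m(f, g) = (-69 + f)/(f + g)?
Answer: -21/1007579 ≈ -2.0842e-5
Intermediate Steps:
m(f, g) = (-69 + f)/(f + g)
1/(-47986 + m(-185, 143)) = 1/(-47986 + (-69 - 185)/(-185 + 143)) = 1/(-47986 - 254/(-42)) = 1/(-47986 - 1/42*(-254)) = 1/(-47986 + 127/21) = 1/(-1007579/21) = -21/1007579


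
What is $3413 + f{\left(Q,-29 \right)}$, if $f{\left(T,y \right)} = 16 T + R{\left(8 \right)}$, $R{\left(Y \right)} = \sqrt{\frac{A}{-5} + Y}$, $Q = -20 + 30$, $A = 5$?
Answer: $3573 + \sqrt{7} \approx 3575.6$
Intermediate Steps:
$Q = 10$
$R{\left(Y \right)} = \sqrt{-1 + Y}$ ($R{\left(Y \right)} = \sqrt{\frac{5}{-5} + Y} = \sqrt{5 \left(- \frac{1}{5}\right) + Y} = \sqrt{-1 + Y}$)
$f{\left(T,y \right)} = \sqrt{7} + 16 T$ ($f{\left(T,y \right)} = 16 T + \sqrt{-1 + 8} = 16 T + \sqrt{7} = \sqrt{7} + 16 T$)
$3413 + f{\left(Q,-29 \right)} = 3413 + \left(\sqrt{7} + 16 \cdot 10\right) = 3413 + \left(\sqrt{7} + 160\right) = 3413 + \left(160 + \sqrt{7}\right) = 3573 + \sqrt{7}$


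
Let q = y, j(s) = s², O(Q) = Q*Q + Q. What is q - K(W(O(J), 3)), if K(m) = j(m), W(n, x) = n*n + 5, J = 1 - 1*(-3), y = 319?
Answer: -163706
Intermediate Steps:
J = 4 (J = 1 + 3 = 4)
O(Q) = Q + Q² (O(Q) = Q² + Q = Q + Q²)
W(n, x) = 5 + n² (W(n, x) = n² + 5 = 5 + n²)
K(m) = m²
q = 319
q - K(W(O(J), 3)) = 319 - (5 + (4*(1 + 4))²)² = 319 - (5 + (4*5)²)² = 319 - (5 + 20²)² = 319 - (5 + 400)² = 319 - 1*405² = 319 - 1*164025 = 319 - 164025 = -163706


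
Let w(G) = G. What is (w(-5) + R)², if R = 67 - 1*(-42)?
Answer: 10816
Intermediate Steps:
R = 109 (R = 67 + 42 = 109)
(w(-5) + R)² = (-5 + 109)² = 104² = 10816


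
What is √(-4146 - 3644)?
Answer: I*√7790 ≈ 88.261*I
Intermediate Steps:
√(-4146 - 3644) = √(-7790) = I*√7790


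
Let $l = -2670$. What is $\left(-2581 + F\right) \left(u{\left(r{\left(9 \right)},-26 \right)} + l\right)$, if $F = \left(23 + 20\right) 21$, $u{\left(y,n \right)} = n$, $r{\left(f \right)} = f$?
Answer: $4523888$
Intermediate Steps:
$F = 903$ ($F = 43 \cdot 21 = 903$)
$\left(-2581 + F\right) \left(u{\left(r{\left(9 \right)},-26 \right)} + l\right) = \left(-2581 + 903\right) \left(-26 - 2670\right) = \left(-1678\right) \left(-2696\right) = 4523888$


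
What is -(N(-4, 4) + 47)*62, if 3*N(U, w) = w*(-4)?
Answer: -7750/3 ≈ -2583.3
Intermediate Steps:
N(U, w) = -4*w/3 (N(U, w) = (w*(-4))/3 = (-4*w)/3 = -4*w/3)
-(N(-4, 4) + 47)*62 = -(-4/3*4 + 47)*62 = -(-16/3 + 47)*62 = -1*125/3*62 = -125/3*62 = -7750/3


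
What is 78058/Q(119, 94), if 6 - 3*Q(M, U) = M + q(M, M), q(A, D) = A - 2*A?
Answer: 39029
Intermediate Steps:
q(A, D) = -A
Q(M, U) = 2 (Q(M, U) = 2 - (M - M)/3 = 2 - 1/3*0 = 2 + 0 = 2)
78058/Q(119, 94) = 78058/2 = 78058*(1/2) = 39029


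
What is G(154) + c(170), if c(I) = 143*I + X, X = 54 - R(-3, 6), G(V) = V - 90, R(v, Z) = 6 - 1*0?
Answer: 24422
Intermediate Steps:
R(v, Z) = 6 (R(v, Z) = 6 + 0 = 6)
G(V) = -90 + V
X = 48 (X = 54 - 1*6 = 54 - 6 = 48)
c(I) = 48 + 143*I (c(I) = 143*I + 48 = 48 + 143*I)
G(154) + c(170) = (-90 + 154) + (48 + 143*170) = 64 + (48 + 24310) = 64 + 24358 = 24422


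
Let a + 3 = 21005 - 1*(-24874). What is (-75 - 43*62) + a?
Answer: 43135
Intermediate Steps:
a = 45876 (a = -3 + (21005 - 1*(-24874)) = -3 + (21005 + 24874) = -3 + 45879 = 45876)
(-75 - 43*62) + a = (-75 - 43*62) + 45876 = (-75 - 2666) + 45876 = -2741 + 45876 = 43135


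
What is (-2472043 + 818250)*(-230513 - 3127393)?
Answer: 5553281437458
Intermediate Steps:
(-2472043 + 818250)*(-230513 - 3127393) = -1653793*(-3357906) = 5553281437458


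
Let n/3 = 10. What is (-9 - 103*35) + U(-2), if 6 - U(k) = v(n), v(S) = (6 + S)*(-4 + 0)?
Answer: -3464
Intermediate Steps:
n = 30 (n = 3*10 = 30)
v(S) = -24 - 4*S (v(S) = (6 + S)*(-4) = -24 - 4*S)
U(k) = 150 (U(k) = 6 - (-24 - 4*30) = 6 - (-24 - 120) = 6 - 1*(-144) = 6 + 144 = 150)
(-9 - 103*35) + U(-2) = (-9 - 103*35) + 150 = (-9 - 3605) + 150 = -3614 + 150 = -3464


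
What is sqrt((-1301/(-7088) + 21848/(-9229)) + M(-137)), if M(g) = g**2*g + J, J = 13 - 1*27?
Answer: I*sqrt(687703384854494154113)/16353788 ≈ 1603.5*I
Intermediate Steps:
J = -14 (J = 13 - 27 = -14)
M(g) = -14 + g**3 (M(g) = g**2*g - 14 = g**3 - 14 = -14 + g**3)
sqrt((-1301/(-7088) + 21848/(-9229)) + M(-137)) = sqrt((-1301/(-7088) + 21848/(-9229)) + (-14 + (-137)**3)) = sqrt((-1301*(-1/7088) + 21848*(-1/9229)) + (-14 - 2571353)) = sqrt((1301/7088 - 21848/9229) - 2571367) = sqrt(-142851695/65415152 - 2571367) = sqrt(-168206506004479/65415152) = I*sqrt(687703384854494154113)/16353788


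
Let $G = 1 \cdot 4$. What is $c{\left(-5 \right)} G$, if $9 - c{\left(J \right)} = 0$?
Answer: $36$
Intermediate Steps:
$c{\left(J \right)} = 9$ ($c{\left(J \right)} = 9 - 0 = 9 + 0 = 9$)
$G = 4$
$c{\left(-5 \right)} G = 9 \cdot 4 = 36$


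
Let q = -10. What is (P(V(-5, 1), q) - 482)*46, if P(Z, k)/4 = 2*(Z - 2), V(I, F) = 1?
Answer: -22540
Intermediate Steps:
P(Z, k) = -16 + 8*Z (P(Z, k) = 4*(2*(Z - 2)) = 4*(2*(-2 + Z)) = 4*(-4 + 2*Z) = -16 + 8*Z)
(P(V(-5, 1), q) - 482)*46 = ((-16 + 8*1) - 482)*46 = ((-16 + 8) - 482)*46 = (-8 - 482)*46 = -490*46 = -22540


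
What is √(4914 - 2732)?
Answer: √2182 ≈ 46.712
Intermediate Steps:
√(4914 - 2732) = √2182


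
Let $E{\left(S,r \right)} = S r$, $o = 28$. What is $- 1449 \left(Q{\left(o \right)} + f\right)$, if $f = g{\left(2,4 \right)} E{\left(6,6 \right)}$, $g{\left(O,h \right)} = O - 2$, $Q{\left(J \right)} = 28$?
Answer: $-40572$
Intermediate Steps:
$g{\left(O,h \right)} = -2 + O$
$f = 0$ ($f = \left(-2 + 2\right) 6 \cdot 6 = 0 \cdot 36 = 0$)
$- 1449 \left(Q{\left(o \right)} + f\right) = - 1449 \left(28 + 0\right) = \left(-1449\right) 28 = -40572$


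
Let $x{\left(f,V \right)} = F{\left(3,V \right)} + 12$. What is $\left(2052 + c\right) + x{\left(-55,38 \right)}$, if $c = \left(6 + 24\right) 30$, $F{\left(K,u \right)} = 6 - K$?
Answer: $2967$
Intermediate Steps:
$x{\left(f,V \right)} = 15$ ($x{\left(f,V \right)} = \left(6 - 3\right) + 12 = 3 + 12 = 15$)
$c = 900$ ($c = 30 \cdot 30 = 900$)
$\left(2052 + c\right) + x{\left(-55,38 \right)} = \left(2052 + 900\right) + 15 = 2952 + 15 = 2967$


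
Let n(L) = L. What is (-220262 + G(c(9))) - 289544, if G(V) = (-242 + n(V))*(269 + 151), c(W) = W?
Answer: -607666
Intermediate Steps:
G(V) = -101640 + 420*V (G(V) = (-242 + V)*(269 + 151) = (-242 + V)*420 = -101640 + 420*V)
(-220262 + G(c(9))) - 289544 = (-220262 + (-101640 + 420*9)) - 289544 = (-220262 + (-101640 + 3780)) - 289544 = (-220262 - 97860) - 289544 = -318122 - 289544 = -607666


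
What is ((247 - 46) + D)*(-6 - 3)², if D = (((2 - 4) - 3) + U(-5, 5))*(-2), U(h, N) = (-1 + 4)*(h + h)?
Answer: 21951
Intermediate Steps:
U(h, N) = 6*h (U(h, N) = 3*(2*h) = 6*h)
D = 70 (D = (((2 - 4) - 3) + 6*(-5))*(-2) = ((-2 - 3) - 30)*(-2) = (-5 - 30)*(-2) = -35*(-2) = 70)
((247 - 46) + D)*(-6 - 3)² = ((247 - 46) + 70)*(-6 - 3)² = (201 + 70)*(-9)² = 271*81 = 21951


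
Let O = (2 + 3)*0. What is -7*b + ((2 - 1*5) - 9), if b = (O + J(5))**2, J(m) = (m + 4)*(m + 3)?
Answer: -36300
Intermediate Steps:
J(m) = (3 + m)*(4 + m) (J(m) = (4 + m)*(3 + m) = (3 + m)*(4 + m))
O = 0 (O = 5*0 = 0)
b = 5184 (b = (0 + (12 + 5**2 + 7*5))**2 = (0 + (12 + 25 + 35))**2 = (0 + 72)**2 = 72**2 = 5184)
-7*b + ((2 - 1*5) - 9) = -7*5184 + ((2 - 1*5) - 9) = -36288 + ((2 - 5) - 9) = -36288 + (-3 - 9) = -36288 - 12 = -36300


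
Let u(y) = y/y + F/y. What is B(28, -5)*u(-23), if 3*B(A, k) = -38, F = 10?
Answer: -494/69 ≈ -7.1594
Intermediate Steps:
B(A, k) = -38/3 (B(A, k) = (⅓)*(-38) = -38/3)
u(y) = 1 + 10/y (u(y) = y/y + 10/y = 1 + 10/y)
B(28, -5)*u(-23) = -38*(10 - 23)/(3*(-23)) = -(-38)*(-13)/69 = -38/3*13/23 = -494/69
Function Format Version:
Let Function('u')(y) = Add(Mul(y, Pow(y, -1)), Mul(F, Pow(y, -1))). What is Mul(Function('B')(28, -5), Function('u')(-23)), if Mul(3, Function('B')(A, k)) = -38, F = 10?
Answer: Rational(-494, 69) ≈ -7.1594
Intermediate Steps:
Function('B')(A, k) = Rational(-38, 3) (Function('B')(A, k) = Mul(Rational(1, 3), -38) = Rational(-38, 3))
Function('u')(y) = Add(1, Mul(10, Pow(y, -1))) (Function('u')(y) = Add(Mul(y, Pow(y, -1)), Mul(10, Pow(y, -1))) = Add(1, Mul(10, Pow(y, -1))))
Mul(Function('B')(28, -5), Function('u')(-23)) = Mul(Rational(-38, 3), Mul(Pow(-23, -1), Add(10, -23))) = Mul(Rational(-38, 3), Mul(Rational(-1, 23), -13)) = Mul(Rational(-38, 3), Rational(13, 23)) = Rational(-494, 69)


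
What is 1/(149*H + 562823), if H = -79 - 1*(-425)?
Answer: 1/614377 ≈ 1.6277e-6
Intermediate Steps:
H = 346 (H = -79 + 425 = 346)
1/(149*H + 562823) = 1/(149*346 + 562823) = 1/(51554 + 562823) = 1/614377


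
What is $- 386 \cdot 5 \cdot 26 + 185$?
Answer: $-49995$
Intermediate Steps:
$- 386 \cdot 5 \cdot 26 + 185 = \left(-386\right) 130 + 185 = -50180 + 185 = -49995$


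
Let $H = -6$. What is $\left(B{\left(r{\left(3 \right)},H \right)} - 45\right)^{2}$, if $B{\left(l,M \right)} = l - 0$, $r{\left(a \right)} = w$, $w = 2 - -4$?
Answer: $1521$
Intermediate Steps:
$w = 6$ ($w = 2 + 4 = 6$)
$r{\left(a \right)} = 6$
$B{\left(l,M \right)} = l$ ($B{\left(l,M \right)} = l + 0 = l$)
$\left(B{\left(r{\left(3 \right)},H \right)} - 45\right)^{2} = \left(6 - 45\right)^{2} = \left(-39\right)^{2} = 1521$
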